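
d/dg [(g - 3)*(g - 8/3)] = 2*g - 17/3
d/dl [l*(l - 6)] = 2*l - 6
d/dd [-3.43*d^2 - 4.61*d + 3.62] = -6.86*d - 4.61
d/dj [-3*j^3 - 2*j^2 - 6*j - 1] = -9*j^2 - 4*j - 6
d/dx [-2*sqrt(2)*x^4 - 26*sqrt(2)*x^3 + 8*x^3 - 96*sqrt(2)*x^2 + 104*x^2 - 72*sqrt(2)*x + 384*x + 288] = -8*sqrt(2)*x^3 - 78*sqrt(2)*x^2 + 24*x^2 - 192*sqrt(2)*x + 208*x - 72*sqrt(2) + 384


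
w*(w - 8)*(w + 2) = w^3 - 6*w^2 - 16*w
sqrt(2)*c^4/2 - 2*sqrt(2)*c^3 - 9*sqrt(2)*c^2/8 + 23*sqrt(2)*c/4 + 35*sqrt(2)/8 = (c - 7/2)*(c - 5/2)*(c + 1)*(sqrt(2)*c/2 + sqrt(2)/2)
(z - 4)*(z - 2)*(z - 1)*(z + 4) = z^4 - 3*z^3 - 14*z^2 + 48*z - 32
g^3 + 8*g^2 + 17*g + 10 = (g + 1)*(g + 2)*(g + 5)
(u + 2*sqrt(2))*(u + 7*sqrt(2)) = u^2 + 9*sqrt(2)*u + 28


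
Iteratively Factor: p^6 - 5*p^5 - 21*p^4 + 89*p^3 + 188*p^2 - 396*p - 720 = (p - 3)*(p^5 - 2*p^4 - 27*p^3 + 8*p^2 + 212*p + 240) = (p - 4)*(p - 3)*(p^4 + 2*p^3 - 19*p^2 - 68*p - 60) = (p - 5)*(p - 4)*(p - 3)*(p^3 + 7*p^2 + 16*p + 12) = (p - 5)*(p - 4)*(p - 3)*(p + 2)*(p^2 + 5*p + 6) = (p - 5)*(p - 4)*(p - 3)*(p + 2)*(p + 3)*(p + 2)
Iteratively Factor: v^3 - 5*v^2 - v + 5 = (v - 5)*(v^2 - 1) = (v - 5)*(v - 1)*(v + 1)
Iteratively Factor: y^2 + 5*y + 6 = (y + 3)*(y + 2)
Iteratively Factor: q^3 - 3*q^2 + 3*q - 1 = (q - 1)*(q^2 - 2*q + 1) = (q - 1)^2*(q - 1)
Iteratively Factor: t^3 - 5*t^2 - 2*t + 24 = (t - 4)*(t^2 - t - 6) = (t - 4)*(t - 3)*(t + 2)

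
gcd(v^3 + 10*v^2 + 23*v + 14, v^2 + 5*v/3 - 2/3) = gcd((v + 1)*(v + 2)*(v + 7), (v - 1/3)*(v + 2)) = v + 2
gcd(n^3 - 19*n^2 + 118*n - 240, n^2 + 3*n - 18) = 1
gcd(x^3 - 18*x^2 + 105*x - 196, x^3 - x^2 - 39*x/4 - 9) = x - 4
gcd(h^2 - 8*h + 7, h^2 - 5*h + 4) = h - 1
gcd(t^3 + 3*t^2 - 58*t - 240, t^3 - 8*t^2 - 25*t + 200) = t^2 - 3*t - 40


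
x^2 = x^2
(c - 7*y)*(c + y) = c^2 - 6*c*y - 7*y^2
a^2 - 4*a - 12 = (a - 6)*(a + 2)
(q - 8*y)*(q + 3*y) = q^2 - 5*q*y - 24*y^2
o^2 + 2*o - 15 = (o - 3)*(o + 5)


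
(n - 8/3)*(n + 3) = n^2 + n/3 - 8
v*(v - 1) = v^2 - v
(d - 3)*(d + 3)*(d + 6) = d^3 + 6*d^2 - 9*d - 54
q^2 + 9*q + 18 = (q + 3)*(q + 6)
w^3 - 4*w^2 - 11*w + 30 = (w - 5)*(w - 2)*(w + 3)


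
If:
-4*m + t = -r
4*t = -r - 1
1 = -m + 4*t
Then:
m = -7/19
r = -31/19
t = 3/19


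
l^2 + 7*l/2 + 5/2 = (l + 1)*(l + 5/2)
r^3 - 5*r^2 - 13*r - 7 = (r - 7)*(r + 1)^2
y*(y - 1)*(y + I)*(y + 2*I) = y^4 - y^3 + 3*I*y^3 - 2*y^2 - 3*I*y^2 + 2*y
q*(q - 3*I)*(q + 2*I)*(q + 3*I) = q^4 + 2*I*q^3 + 9*q^2 + 18*I*q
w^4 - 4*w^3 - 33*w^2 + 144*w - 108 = (w - 6)*(w - 3)*(w - 1)*(w + 6)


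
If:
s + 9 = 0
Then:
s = -9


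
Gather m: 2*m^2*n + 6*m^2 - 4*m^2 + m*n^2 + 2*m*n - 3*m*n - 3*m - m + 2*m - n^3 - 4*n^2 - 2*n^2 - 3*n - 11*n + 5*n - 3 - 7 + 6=m^2*(2*n + 2) + m*(n^2 - n - 2) - n^3 - 6*n^2 - 9*n - 4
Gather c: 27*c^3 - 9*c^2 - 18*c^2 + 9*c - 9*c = 27*c^3 - 27*c^2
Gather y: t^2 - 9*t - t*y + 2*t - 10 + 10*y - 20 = t^2 - 7*t + y*(10 - t) - 30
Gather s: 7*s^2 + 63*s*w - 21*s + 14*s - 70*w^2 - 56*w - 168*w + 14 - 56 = 7*s^2 + s*(63*w - 7) - 70*w^2 - 224*w - 42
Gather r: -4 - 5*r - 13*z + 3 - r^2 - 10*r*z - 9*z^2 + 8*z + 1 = -r^2 + r*(-10*z - 5) - 9*z^2 - 5*z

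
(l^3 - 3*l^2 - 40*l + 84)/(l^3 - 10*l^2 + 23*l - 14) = (l + 6)/(l - 1)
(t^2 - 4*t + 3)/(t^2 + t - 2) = (t - 3)/(t + 2)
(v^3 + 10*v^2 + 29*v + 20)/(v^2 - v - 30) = (v^2 + 5*v + 4)/(v - 6)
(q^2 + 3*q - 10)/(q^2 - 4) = (q + 5)/(q + 2)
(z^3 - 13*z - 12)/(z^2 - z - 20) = (-z^3 + 13*z + 12)/(-z^2 + z + 20)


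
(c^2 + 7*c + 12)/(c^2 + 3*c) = (c + 4)/c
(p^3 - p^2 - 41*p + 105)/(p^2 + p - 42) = (p^2 - 8*p + 15)/(p - 6)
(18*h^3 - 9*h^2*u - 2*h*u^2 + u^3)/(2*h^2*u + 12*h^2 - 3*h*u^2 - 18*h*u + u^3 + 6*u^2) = (-9*h^2 + u^2)/(-h*u - 6*h + u^2 + 6*u)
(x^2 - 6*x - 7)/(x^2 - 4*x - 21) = (x + 1)/(x + 3)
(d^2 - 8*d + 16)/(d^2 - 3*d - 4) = (d - 4)/(d + 1)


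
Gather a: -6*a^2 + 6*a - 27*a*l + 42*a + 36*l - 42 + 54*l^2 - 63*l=-6*a^2 + a*(48 - 27*l) + 54*l^2 - 27*l - 42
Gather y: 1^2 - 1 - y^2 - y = -y^2 - y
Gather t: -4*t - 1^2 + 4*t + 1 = 0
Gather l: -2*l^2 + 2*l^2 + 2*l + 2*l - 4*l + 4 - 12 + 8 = 0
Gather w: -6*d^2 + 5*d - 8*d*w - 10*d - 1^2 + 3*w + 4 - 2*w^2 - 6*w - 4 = -6*d^2 - 5*d - 2*w^2 + w*(-8*d - 3) - 1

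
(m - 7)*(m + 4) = m^2 - 3*m - 28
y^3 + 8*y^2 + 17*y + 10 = (y + 1)*(y + 2)*(y + 5)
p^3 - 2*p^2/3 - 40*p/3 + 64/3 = (p - 8/3)*(p - 2)*(p + 4)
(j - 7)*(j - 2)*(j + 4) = j^3 - 5*j^2 - 22*j + 56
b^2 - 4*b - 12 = (b - 6)*(b + 2)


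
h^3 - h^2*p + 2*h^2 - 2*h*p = h*(h + 2)*(h - p)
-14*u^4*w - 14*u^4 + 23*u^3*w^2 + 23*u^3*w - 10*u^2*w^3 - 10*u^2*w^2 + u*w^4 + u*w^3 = (-7*u + w)*(-2*u + w)*(-u + w)*(u*w + u)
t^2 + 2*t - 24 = (t - 4)*(t + 6)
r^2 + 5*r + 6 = (r + 2)*(r + 3)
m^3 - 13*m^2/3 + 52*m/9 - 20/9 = (m - 2)*(m - 5/3)*(m - 2/3)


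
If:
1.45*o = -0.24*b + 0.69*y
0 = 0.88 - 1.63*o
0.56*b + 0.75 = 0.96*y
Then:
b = 1.50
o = 0.54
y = 1.66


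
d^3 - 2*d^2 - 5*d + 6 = (d - 3)*(d - 1)*(d + 2)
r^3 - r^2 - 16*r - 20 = (r - 5)*(r + 2)^2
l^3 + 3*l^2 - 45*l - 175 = (l - 7)*(l + 5)^2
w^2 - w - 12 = (w - 4)*(w + 3)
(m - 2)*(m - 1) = m^2 - 3*m + 2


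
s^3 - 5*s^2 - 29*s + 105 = (s - 7)*(s - 3)*(s + 5)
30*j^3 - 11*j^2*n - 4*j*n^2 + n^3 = (-5*j + n)*(-2*j + n)*(3*j + n)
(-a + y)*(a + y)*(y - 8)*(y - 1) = -a^2*y^2 + 9*a^2*y - 8*a^2 + y^4 - 9*y^3 + 8*y^2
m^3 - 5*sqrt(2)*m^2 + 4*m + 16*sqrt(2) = (m - 4*sqrt(2))*(m - 2*sqrt(2))*(m + sqrt(2))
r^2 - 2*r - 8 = (r - 4)*(r + 2)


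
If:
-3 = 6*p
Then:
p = -1/2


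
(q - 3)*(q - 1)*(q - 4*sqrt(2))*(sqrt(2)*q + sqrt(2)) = sqrt(2)*q^4 - 8*q^3 - 3*sqrt(2)*q^3 - sqrt(2)*q^2 + 24*q^2 + 3*sqrt(2)*q + 8*q - 24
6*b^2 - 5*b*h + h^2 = (-3*b + h)*(-2*b + h)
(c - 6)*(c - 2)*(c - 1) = c^3 - 9*c^2 + 20*c - 12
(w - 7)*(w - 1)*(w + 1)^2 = w^4 - 6*w^3 - 8*w^2 + 6*w + 7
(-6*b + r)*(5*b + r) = -30*b^2 - b*r + r^2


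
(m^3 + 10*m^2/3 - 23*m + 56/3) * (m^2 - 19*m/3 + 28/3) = m^5 - 3*m^4 - 313*m^3/9 + 1759*m^2/9 - 2996*m/9 + 1568/9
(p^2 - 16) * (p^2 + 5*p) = p^4 + 5*p^3 - 16*p^2 - 80*p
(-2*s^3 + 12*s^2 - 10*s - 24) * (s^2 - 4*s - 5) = -2*s^5 + 20*s^4 - 48*s^3 - 44*s^2 + 146*s + 120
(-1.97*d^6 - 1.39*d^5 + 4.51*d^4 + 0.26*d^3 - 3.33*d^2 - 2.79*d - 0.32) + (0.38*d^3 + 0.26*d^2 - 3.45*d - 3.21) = -1.97*d^6 - 1.39*d^5 + 4.51*d^4 + 0.64*d^3 - 3.07*d^2 - 6.24*d - 3.53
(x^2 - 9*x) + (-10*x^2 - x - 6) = -9*x^2 - 10*x - 6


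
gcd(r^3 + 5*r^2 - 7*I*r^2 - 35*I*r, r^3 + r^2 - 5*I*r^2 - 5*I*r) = r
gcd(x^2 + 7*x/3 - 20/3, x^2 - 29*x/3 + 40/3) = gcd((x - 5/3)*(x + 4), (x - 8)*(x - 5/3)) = x - 5/3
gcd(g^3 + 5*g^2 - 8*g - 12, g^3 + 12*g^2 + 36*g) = g + 6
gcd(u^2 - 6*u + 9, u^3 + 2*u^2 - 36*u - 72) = 1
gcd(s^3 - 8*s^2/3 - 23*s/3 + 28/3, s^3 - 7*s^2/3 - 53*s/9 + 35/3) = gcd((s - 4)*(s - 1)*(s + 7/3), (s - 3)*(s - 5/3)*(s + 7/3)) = s + 7/3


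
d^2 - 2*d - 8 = (d - 4)*(d + 2)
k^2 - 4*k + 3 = (k - 3)*(k - 1)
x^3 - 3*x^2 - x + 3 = (x - 3)*(x - 1)*(x + 1)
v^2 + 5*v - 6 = (v - 1)*(v + 6)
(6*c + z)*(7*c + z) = 42*c^2 + 13*c*z + z^2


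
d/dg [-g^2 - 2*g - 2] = -2*g - 2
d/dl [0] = 0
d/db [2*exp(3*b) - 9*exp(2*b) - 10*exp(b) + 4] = (6*exp(2*b) - 18*exp(b) - 10)*exp(b)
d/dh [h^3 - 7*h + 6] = 3*h^2 - 7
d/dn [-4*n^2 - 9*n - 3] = -8*n - 9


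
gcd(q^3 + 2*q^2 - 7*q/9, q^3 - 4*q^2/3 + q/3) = q^2 - q/3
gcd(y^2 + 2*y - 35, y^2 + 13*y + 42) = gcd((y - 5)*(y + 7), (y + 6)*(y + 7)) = y + 7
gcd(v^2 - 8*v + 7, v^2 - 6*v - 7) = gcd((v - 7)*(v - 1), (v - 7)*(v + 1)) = v - 7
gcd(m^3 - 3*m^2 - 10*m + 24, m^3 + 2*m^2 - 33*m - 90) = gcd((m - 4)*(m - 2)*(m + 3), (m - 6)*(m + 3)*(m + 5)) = m + 3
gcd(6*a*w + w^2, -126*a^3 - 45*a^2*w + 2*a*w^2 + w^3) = 6*a + w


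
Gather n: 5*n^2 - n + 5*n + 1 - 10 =5*n^2 + 4*n - 9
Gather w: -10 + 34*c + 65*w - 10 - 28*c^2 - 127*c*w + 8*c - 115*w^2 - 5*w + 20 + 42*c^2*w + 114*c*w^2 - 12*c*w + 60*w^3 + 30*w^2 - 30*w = -28*c^2 + 42*c + 60*w^3 + w^2*(114*c - 85) + w*(42*c^2 - 139*c + 30)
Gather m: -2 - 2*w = -2*w - 2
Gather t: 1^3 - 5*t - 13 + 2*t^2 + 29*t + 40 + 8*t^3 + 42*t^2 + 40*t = 8*t^3 + 44*t^2 + 64*t + 28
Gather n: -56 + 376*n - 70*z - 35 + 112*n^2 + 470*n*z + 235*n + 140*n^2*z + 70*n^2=n^2*(140*z + 182) + n*(470*z + 611) - 70*z - 91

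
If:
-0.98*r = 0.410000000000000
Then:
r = -0.42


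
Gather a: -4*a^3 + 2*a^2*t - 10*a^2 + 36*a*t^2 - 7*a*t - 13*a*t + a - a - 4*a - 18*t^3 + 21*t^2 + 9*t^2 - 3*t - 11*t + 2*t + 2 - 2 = -4*a^3 + a^2*(2*t - 10) + a*(36*t^2 - 20*t - 4) - 18*t^3 + 30*t^2 - 12*t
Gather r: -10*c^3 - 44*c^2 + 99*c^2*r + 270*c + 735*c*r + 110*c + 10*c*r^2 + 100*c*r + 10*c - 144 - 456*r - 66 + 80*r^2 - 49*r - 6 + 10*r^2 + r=-10*c^3 - 44*c^2 + 390*c + r^2*(10*c + 90) + r*(99*c^2 + 835*c - 504) - 216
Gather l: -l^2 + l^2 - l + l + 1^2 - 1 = 0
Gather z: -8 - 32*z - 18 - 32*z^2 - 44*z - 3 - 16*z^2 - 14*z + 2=-48*z^2 - 90*z - 27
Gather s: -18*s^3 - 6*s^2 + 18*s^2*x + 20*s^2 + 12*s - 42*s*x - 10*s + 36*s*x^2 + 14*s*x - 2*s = -18*s^3 + s^2*(18*x + 14) + s*(36*x^2 - 28*x)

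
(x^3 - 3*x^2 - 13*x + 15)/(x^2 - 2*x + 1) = (x^2 - 2*x - 15)/(x - 1)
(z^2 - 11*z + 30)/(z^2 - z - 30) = (z - 5)/(z + 5)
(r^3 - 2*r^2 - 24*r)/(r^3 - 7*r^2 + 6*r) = (r + 4)/(r - 1)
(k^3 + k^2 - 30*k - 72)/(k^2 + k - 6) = (k^2 - 2*k - 24)/(k - 2)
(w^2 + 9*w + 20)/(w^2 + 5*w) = (w + 4)/w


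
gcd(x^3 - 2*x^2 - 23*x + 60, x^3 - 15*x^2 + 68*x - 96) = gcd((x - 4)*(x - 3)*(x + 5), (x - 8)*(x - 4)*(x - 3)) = x^2 - 7*x + 12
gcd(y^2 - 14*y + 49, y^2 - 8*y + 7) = y - 7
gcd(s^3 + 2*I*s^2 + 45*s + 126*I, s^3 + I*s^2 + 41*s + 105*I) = s^2 - 4*I*s + 21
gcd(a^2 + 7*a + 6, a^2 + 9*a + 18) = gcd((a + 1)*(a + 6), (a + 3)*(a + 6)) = a + 6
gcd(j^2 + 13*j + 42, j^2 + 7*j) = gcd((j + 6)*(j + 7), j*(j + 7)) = j + 7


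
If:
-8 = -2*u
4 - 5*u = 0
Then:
No Solution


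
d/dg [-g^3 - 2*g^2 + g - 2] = -3*g^2 - 4*g + 1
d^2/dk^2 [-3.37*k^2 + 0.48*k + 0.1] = -6.74000000000000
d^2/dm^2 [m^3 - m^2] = 6*m - 2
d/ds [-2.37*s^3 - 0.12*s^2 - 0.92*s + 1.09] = -7.11*s^2 - 0.24*s - 0.92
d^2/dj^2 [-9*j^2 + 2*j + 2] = -18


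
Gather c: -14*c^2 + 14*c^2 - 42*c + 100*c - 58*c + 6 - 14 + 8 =0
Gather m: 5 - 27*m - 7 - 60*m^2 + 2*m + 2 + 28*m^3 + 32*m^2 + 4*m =28*m^3 - 28*m^2 - 21*m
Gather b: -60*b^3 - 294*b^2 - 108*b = -60*b^3 - 294*b^2 - 108*b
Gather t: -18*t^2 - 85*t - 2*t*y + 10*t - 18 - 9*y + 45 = -18*t^2 + t*(-2*y - 75) - 9*y + 27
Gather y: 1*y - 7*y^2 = -7*y^2 + y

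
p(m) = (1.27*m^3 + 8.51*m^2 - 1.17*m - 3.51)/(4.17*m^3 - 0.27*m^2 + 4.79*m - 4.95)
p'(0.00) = 0.92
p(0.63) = 0.55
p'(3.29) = -0.12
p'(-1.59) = 0.01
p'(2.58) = -0.16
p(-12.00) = 0.13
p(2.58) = 0.93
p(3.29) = 0.83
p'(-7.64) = -0.03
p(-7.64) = 0.03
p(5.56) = 0.65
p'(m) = (-12.51*m^2 + 0.54*m - 4.79)*(1.27*m^3 + 8.51*m^2 - 1.17*m - 3.51)/(4.17*m^3 - 0.27*m^2 + 4.79*m - 4.95)^2 + (3.81*m^2 + 17.02*m - 1.17)/(4.17*m^3 - 0.27*m^2 + 4.79*m - 4.95)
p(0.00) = 0.71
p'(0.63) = -5.87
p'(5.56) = -0.05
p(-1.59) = -0.49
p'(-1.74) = -0.06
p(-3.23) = -0.28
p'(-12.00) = -0.01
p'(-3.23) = -0.14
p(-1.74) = -0.49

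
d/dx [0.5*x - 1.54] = 0.500000000000000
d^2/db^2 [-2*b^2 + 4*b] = -4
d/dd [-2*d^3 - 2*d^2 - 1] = 2*d*(-3*d - 2)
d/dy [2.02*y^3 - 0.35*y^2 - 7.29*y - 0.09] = 6.06*y^2 - 0.7*y - 7.29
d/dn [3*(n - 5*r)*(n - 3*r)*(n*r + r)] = 3*r*(3*n^2 - 16*n*r + 2*n + 15*r^2 - 8*r)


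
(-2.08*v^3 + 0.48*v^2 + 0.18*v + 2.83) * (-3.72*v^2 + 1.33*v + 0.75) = 7.7376*v^5 - 4.552*v^4 - 1.5912*v^3 - 9.9282*v^2 + 3.8989*v + 2.1225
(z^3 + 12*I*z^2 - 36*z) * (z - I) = z^4 + 11*I*z^3 - 24*z^2 + 36*I*z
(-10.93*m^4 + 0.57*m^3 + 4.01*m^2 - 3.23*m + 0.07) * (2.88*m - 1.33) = -31.4784*m^5 + 16.1785*m^4 + 10.7907*m^3 - 14.6357*m^2 + 4.4975*m - 0.0931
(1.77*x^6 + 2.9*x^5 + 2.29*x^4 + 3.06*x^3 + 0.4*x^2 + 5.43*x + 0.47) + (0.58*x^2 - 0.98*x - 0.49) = 1.77*x^6 + 2.9*x^5 + 2.29*x^4 + 3.06*x^3 + 0.98*x^2 + 4.45*x - 0.02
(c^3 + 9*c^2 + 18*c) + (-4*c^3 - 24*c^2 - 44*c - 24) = -3*c^3 - 15*c^2 - 26*c - 24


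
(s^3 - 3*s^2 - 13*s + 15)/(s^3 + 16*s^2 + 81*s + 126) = (s^2 - 6*s + 5)/(s^2 + 13*s + 42)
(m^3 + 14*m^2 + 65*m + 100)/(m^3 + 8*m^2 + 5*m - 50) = (m + 4)/(m - 2)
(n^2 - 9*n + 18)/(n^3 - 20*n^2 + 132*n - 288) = (n - 3)/(n^2 - 14*n + 48)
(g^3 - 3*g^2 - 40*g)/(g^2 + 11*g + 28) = g*(g^2 - 3*g - 40)/(g^2 + 11*g + 28)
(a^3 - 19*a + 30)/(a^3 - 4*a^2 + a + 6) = (a + 5)/(a + 1)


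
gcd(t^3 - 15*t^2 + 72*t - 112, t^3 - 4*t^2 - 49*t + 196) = t^2 - 11*t + 28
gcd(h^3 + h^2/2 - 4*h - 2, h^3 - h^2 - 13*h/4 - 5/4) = h + 1/2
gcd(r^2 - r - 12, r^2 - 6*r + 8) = r - 4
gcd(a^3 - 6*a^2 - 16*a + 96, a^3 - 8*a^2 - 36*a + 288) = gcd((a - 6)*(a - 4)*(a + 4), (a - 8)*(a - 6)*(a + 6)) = a - 6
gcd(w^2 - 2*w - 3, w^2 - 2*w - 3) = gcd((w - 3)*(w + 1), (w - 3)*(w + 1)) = w^2 - 2*w - 3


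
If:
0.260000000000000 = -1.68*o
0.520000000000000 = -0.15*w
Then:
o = -0.15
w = -3.47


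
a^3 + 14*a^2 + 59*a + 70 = (a + 2)*(a + 5)*(a + 7)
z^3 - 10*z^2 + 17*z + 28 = (z - 7)*(z - 4)*(z + 1)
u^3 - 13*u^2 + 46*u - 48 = (u - 8)*(u - 3)*(u - 2)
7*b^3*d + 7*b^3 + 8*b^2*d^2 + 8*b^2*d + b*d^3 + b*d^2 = (b + d)*(7*b + d)*(b*d + b)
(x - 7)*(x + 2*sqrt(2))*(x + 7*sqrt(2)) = x^3 - 7*x^2 + 9*sqrt(2)*x^2 - 63*sqrt(2)*x + 28*x - 196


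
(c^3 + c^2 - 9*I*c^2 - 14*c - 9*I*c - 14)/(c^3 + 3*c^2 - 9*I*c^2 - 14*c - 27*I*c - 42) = (c + 1)/(c + 3)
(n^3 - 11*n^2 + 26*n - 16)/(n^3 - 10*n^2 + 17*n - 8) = (n - 2)/(n - 1)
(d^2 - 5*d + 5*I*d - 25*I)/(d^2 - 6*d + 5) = (d + 5*I)/(d - 1)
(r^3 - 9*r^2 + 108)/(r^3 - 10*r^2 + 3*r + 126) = (r - 6)/(r - 7)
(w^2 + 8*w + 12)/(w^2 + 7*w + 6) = (w + 2)/(w + 1)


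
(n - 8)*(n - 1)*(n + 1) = n^3 - 8*n^2 - n + 8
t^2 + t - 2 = (t - 1)*(t + 2)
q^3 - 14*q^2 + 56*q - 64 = (q - 8)*(q - 4)*(q - 2)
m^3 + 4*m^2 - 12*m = m*(m - 2)*(m + 6)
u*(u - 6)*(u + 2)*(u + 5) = u^4 + u^3 - 32*u^2 - 60*u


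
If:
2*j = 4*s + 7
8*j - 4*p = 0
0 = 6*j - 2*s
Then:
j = -7/10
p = -7/5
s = -21/10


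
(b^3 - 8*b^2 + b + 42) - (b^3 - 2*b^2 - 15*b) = -6*b^2 + 16*b + 42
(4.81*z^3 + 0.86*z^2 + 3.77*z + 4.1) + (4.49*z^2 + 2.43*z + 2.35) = 4.81*z^3 + 5.35*z^2 + 6.2*z + 6.45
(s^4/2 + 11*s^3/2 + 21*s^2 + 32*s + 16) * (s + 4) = s^5/2 + 15*s^4/2 + 43*s^3 + 116*s^2 + 144*s + 64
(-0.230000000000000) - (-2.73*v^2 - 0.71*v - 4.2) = 2.73*v^2 + 0.71*v + 3.97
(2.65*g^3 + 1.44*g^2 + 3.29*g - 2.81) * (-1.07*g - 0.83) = -2.8355*g^4 - 3.7403*g^3 - 4.7155*g^2 + 0.276000000000001*g + 2.3323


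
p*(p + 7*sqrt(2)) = p^2 + 7*sqrt(2)*p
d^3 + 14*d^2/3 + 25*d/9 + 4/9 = (d + 1/3)^2*(d + 4)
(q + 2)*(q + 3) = q^2 + 5*q + 6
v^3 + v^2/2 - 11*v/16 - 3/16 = (v - 3/4)*(v + 1/4)*(v + 1)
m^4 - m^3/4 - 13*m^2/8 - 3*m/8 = m*(m - 3/2)*(m + 1/4)*(m + 1)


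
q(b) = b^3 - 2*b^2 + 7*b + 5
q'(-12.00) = 487.00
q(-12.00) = -2095.00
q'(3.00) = 22.00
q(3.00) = 35.00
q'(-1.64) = 21.63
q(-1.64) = -16.27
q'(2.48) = 15.53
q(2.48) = 25.31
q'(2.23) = 13.00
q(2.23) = 21.75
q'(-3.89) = 67.96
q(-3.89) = -111.36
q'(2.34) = 14.07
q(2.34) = 23.24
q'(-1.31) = 17.39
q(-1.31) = -9.85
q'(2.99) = 21.86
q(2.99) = 34.78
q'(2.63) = 17.23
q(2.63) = 27.77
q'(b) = 3*b^2 - 4*b + 7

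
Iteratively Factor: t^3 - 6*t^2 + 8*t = (t)*(t^2 - 6*t + 8) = t*(t - 2)*(t - 4)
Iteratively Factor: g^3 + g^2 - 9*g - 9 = (g + 3)*(g^2 - 2*g - 3) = (g - 3)*(g + 3)*(g + 1)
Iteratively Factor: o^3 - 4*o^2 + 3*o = (o - 1)*(o^2 - 3*o) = (o - 3)*(o - 1)*(o)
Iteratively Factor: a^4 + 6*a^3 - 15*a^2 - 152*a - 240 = (a + 4)*(a^3 + 2*a^2 - 23*a - 60) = (a + 3)*(a + 4)*(a^2 - a - 20) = (a + 3)*(a + 4)^2*(a - 5)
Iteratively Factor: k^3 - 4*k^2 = (k - 4)*(k^2) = k*(k - 4)*(k)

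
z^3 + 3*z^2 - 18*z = z*(z - 3)*(z + 6)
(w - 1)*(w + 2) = w^2 + w - 2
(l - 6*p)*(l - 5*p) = l^2 - 11*l*p + 30*p^2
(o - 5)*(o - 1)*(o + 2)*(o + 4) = o^4 - 23*o^2 - 18*o + 40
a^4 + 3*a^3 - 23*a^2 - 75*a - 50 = (a - 5)*(a + 1)*(a + 2)*(a + 5)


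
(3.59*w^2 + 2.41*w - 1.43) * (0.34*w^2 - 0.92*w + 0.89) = 1.2206*w^4 - 2.4834*w^3 + 0.4917*w^2 + 3.4605*w - 1.2727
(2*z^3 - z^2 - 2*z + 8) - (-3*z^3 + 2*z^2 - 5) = 5*z^3 - 3*z^2 - 2*z + 13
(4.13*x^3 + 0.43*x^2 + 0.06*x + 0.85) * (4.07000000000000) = 16.8091*x^3 + 1.7501*x^2 + 0.2442*x + 3.4595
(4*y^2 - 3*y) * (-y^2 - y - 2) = -4*y^4 - y^3 - 5*y^2 + 6*y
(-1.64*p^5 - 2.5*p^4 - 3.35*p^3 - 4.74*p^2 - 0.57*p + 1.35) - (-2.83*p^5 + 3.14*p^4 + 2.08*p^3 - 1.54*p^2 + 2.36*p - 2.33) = 1.19*p^5 - 5.64*p^4 - 5.43*p^3 - 3.2*p^2 - 2.93*p + 3.68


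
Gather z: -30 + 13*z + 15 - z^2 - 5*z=-z^2 + 8*z - 15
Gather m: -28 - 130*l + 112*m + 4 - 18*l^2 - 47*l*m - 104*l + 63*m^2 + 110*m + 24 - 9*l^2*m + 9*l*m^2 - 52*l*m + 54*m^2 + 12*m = -18*l^2 - 234*l + m^2*(9*l + 117) + m*(-9*l^2 - 99*l + 234)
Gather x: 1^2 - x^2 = 1 - x^2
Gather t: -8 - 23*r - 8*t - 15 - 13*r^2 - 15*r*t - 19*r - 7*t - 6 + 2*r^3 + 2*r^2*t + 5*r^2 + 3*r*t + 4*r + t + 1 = 2*r^3 - 8*r^2 - 38*r + t*(2*r^2 - 12*r - 14) - 28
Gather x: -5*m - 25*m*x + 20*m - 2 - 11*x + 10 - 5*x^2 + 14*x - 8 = 15*m - 5*x^2 + x*(3 - 25*m)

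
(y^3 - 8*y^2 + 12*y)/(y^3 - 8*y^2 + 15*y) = (y^2 - 8*y + 12)/(y^2 - 8*y + 15)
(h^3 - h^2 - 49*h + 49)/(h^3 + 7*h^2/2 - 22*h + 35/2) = 2*(h - 7)/(2*h - 5)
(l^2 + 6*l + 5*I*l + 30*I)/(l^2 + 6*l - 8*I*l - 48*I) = (l + 5*I)/(l - 8*I)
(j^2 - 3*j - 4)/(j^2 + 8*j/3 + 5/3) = 3*(j - 4)/(3*j + 5)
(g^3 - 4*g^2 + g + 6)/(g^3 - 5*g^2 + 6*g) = (g + 1)/g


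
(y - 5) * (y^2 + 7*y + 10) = y^3 + 2*y^2 - 25*y - 50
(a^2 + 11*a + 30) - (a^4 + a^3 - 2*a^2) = -a^4 - a^3 + 3*a^2 + 11*a + 30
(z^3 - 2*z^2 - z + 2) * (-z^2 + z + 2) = -z^5 + 3*z^4 + z^3 - 7*z^2 + 4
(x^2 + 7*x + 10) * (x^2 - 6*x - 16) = x^4 + x^3 - 48*x^2 - 172*x - 160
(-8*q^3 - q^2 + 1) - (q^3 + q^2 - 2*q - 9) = -9*q^3 - 2*q^2 + 2*q + 10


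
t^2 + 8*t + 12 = (t + 2)*(t + 6)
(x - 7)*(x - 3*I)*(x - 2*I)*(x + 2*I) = x^4 - 7*x^3 - 3*I*x^3 + 4*x^2 + 21*I*x^2 - 28*x - 12*I*x + 84*I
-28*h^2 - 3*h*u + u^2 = (-7*h + u)*(4*h + u)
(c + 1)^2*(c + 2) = c^3 + 4*c^2 + 5*c + 2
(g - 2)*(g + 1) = g^2 - g - 2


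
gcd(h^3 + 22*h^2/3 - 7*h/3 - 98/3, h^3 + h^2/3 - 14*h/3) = h^2 + h/3 - 14/3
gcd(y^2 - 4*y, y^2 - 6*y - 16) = 1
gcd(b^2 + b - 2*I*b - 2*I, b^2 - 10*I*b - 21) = 1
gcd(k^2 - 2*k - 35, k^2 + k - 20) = k + 5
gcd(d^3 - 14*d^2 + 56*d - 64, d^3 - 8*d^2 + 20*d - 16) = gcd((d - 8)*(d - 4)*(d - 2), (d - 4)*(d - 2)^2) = d^2 - 6*d + 8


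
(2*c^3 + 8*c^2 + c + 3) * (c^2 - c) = 2*c^5 + 6*c^4 - 7*c^3 + 2*c^2 - 3*c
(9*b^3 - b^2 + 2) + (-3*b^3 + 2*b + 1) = 6*b^3 - b^2 + 2*b + 3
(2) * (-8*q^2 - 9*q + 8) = -16*q^2 - 18*q + 16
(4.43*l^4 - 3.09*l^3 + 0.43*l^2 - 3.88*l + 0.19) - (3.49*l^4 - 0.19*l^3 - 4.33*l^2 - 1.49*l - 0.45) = 0.94*l^4 - 2.9*l^3 + 4.76*l^2 - 2.39*l + 0.64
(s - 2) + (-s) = -2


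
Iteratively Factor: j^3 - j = (j)*(j^2 - 1) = j*(j - 1)*(j + 1)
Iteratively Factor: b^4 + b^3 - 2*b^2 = (b - 1)*(b^3 + 2*b^2) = b*(b - 1)*(b^2 + 2*b) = b^2*(b - 1)*(b + 2)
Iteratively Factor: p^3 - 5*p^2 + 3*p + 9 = (p + 1)*(p^2 - 6*p + 9) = (p - 3)*(p + 1)*(p - 3)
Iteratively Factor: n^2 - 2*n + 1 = (n - 1)*(n - 1)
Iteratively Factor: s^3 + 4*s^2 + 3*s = (s + 3)*(s^2 + s) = (s + 1)*(s + 3)*(s)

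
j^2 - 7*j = j*(j - 7)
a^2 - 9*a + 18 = (a - 6)*(a - 3)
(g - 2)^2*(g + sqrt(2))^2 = g^4 - 4*g^3 + 2*sqrt(2)*g^3 - 8*sqrt(2)*g^2 + 6*g^2 - 8*g + 8*sqrt(2)*g + 8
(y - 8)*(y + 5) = y^2 - 3*y - 40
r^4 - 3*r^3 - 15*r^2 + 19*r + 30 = (r - 5)*(r - 2)*(r + 1)*(r + 3)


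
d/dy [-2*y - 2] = -2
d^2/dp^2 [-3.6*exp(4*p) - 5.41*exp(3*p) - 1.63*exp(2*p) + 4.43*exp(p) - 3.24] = (-57.6*exp(3*p) - 48.69*exp(2*p) - 6.52*exp(p) + 4.43)*exp(p)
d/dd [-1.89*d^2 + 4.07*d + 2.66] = 4.07 - 3.78*d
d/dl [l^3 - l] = 3*l^2 - 1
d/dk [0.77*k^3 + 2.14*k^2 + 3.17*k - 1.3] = 2.31*k^2 + 4.28*k + 3.17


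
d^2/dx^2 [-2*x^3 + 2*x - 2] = -12*x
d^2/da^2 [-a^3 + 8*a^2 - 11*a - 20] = 16 - 6*a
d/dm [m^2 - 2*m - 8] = 2*m - 2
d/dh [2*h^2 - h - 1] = 4*h - 1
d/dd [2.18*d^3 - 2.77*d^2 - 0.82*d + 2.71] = 6.54*d^2 - 5.54*d - 0.82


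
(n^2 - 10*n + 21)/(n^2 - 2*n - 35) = (n - 3)/(n + 5)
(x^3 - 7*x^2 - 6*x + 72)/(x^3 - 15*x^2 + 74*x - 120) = (x + 3)/(x - 5)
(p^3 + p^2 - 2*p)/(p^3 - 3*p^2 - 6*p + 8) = p/(p - 4)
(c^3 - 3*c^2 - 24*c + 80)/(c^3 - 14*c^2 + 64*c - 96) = (c + 5)/(c - 6)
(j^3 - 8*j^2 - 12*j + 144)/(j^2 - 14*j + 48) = (j^2 - 2*j - 24)/(j - 8)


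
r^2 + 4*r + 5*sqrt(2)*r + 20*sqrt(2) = (r + 4)*(r + 5*sqrt(2))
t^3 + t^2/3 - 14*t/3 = t*(t - 2)*(t + 7/3)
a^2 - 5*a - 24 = (a - 8)*(a + 3)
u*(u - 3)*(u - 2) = u^3 - 5*u^2 + 6*u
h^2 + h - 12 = (h - 3)*(h + 4)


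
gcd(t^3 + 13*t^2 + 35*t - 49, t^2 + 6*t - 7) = t^2 + 6*t - 7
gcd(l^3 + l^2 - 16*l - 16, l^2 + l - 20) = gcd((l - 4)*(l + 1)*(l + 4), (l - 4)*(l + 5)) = l - 4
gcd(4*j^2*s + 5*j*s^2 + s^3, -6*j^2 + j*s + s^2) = 1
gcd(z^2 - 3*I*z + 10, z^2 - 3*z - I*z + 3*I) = 1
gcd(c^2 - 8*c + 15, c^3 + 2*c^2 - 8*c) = 1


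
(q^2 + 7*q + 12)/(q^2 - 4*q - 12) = (q^2 + 7*q + 12)/(q^2 - 4*q - 12)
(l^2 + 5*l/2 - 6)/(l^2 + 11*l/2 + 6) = (2*l - 3)/(2*l + 3)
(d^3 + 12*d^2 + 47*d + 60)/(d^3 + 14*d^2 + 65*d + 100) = (d + 3)/(d + 5)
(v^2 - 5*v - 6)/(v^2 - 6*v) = (v + 1)/v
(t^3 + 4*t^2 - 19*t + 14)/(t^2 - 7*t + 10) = (t^2 + 6*t - 7)/(t - 5)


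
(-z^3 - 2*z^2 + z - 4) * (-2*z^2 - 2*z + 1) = 2*z^5 + 6*z^4 + z^3 + 4*z^2 + 9*z - 4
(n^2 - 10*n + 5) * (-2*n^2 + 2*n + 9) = -2*n^4 + 22*n^3 - 21*n^2 - 80*n + 45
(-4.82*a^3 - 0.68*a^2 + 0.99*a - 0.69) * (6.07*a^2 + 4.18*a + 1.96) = -29.2574*a^5 - 24.2752*a^4 - 6.2803*a^3 - 1.3829*a^2 - 0.9438*a - 1.3524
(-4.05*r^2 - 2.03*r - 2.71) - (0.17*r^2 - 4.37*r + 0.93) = -4.22*r^2 + 2.34*r - 3.64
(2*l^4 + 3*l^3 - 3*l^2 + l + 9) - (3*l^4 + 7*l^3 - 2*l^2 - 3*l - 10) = -l^4 - 4*l^3 - l^2 + 4*l + 19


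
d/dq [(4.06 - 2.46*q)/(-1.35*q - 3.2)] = (18.02655*q + 42.7296)/(1.35*q + 3.2)^3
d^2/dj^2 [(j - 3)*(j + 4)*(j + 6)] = 6*j + 14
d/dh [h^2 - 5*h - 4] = 2*h - 5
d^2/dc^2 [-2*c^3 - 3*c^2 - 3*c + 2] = -12*c - 6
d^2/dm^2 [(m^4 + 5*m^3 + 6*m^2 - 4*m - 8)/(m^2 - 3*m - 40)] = 2*(m^6 - 9*m^5 - 93*m^4 + 1219*m^3 + 12096*m^2 + 23592*m + 9688)/(m^6 - 9*m^5 - 93*m^4 + 693*m^3 + 3720*m^2 - 14400*m - 64000)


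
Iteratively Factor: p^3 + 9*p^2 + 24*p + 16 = (p + 4)*(p^2 + 5*p + 4) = (p + 4)^2*(p + 1)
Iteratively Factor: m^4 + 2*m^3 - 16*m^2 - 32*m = (m)*(m^3 + 2*m^2 - 16*m - 32) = m*(m + 4)*(m^2 - 2*m - 8) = m*(m + 2)*(m + 4)*(m - 4)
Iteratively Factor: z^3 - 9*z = (z - 3)*(z^2 + 3*z) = (z - 3)*(z + 3)*(z)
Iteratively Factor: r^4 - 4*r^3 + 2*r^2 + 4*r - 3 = (r + 1)*(r^3 - 5*r^2 + 7*r - 3) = (r - 3)*(r + 1)*(r^2 - 2*r + 1) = (r - 3)*(r - 1)*(r + 1)*(r - 1)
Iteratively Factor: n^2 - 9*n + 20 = (n - 4)*(n - 5)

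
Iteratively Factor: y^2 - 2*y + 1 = (y - 1)*(y - 1)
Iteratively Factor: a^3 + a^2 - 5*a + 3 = (a - 1)*(a^2 + 2*a - 3) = (a - 1)^2*(a + 3)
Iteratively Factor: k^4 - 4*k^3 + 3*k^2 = (k)*(k^3 - 4*k^2 + 3*k) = k*(k - 1)*(k^2 - 3*k) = k^2*(k - 1)*(k - 3)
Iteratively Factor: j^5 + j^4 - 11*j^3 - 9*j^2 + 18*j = (j - 1)*(j^4 + 2*j^3 - 9*j^2 - 18*j) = (j - 3)*(j - 1)*(j^3 + 5*j^2 + 6*j) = (j - 3)*(j - 1)*(j + 2)*(j^2 + 3*j) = (j - 3)*(j - 1)*(j + 2)*(j + 3)*(j)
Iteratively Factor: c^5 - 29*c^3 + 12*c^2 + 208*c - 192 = (c - 1)*(c^4 + c^3 - 28*c^2 - 16*c + 192) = (c - 1)*(c + 4)*(c^3 - 3*c^2 - 16*c + 48) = (c - 3)*(c - 1)*(c + 4)*(c^2 - 16) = (c - 3)*(c - 1)*(c + 4)^2*(c - 4)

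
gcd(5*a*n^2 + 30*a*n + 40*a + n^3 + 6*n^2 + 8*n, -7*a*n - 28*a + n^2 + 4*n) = n + 4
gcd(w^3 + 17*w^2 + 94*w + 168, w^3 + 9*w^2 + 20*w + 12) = w + 6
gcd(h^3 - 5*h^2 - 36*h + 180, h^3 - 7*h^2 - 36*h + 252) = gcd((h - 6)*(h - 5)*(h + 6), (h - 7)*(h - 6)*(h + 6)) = h^2 - 36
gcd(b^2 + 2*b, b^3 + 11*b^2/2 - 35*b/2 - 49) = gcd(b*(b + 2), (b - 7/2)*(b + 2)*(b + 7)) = b + 2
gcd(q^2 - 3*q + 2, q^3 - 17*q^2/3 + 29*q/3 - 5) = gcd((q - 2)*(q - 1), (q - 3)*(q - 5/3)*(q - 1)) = q - 1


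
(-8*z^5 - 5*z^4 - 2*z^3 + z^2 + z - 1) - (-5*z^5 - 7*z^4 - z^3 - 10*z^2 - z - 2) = -3*z^5 + 2*z^4 - z^3 + 11*z^2 + 2*z + 1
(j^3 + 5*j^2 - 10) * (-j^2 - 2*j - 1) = -j^5 - 7*j^4 - 11*j^3 + 5*j^2 + 20*j + 10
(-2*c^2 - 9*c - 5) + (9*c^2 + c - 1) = 7*c^2 - 8*c - 6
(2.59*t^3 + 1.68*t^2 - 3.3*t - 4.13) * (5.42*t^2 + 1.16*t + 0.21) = 14.0378*t^5 + 12.11*t^4 - 15.3933*t^3 - 25.8598*t^2 - 5.4838*t - 0.8673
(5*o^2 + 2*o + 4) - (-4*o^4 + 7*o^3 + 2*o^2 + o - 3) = 4*o^4 - 7*o^3 + 3*o^2 + o + 7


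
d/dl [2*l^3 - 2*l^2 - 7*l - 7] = 6*l^2 - 4*l - 7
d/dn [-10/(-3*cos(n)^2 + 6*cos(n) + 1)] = 60*(cos(n) - 1)*sin(n)/(-3*cos(n)^2 + 6*cos(n) + 1)^2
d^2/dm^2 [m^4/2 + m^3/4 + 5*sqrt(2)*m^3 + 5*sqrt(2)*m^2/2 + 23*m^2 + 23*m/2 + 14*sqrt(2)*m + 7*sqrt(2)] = 6*m^2 + 3*m/2 + 30*sqrt(2)*m + 5*sqrt(2) + 46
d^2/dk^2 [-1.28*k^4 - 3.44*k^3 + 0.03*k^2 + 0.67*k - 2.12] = -15.36*k^2 - 20.64*k + 0.06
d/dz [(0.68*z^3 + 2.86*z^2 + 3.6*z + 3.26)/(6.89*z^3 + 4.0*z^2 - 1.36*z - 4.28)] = (-16.9854*z^4 - 51.4576*z^3 - 94.405*z^2 - 50.5616*z - 10.9744)/(47.4721*z^6 + 55.12*z^5 - 2.7408*z^4 - 69.8584*z^3 - 32.3904*z^2 + 11.6416*z + 18.3184)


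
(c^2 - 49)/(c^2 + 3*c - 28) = (c - 7)/(c - 4)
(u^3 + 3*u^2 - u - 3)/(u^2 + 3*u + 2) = (u^2 + 2*u - 3)/(u + 2)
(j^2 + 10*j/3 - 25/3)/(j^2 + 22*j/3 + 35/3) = (3*j - 5)/(3*j + 7)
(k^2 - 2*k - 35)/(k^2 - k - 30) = (k - 7)/(k - 6)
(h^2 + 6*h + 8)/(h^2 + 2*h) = (h + 4)/h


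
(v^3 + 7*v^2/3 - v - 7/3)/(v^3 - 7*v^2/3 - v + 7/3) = (3*v + 7)/(3*v - 7)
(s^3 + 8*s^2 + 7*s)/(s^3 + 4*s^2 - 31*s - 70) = s*(s + 1)/(s^2 - 3*s - 10)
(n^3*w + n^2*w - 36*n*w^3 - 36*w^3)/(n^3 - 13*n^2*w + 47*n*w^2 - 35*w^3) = w*(n^3 + n^2 - 36*n*w^2 - 36*w^2)/(n^3 - 13*n^2*w + 47*n*w^2 - 35*w^3)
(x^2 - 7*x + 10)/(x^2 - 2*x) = (x - 5)/x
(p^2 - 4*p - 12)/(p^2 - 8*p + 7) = (p^2 - 4*p - 12)/(p^2 - 8*p + 7)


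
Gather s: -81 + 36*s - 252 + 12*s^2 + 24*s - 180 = 12*s^2 + 60*s - 513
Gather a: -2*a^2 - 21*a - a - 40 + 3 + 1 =-2*a^2 - 22*a - 36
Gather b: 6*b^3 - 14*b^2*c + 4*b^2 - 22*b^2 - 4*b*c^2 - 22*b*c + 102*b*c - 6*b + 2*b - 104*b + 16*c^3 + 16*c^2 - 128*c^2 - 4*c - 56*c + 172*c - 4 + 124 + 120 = 6*b^3 + b^2*(-14*c - 18) + b*(-4*c^2 + 80*c - 108) + 16*c^3 - 112*c^2 + 112*c + 240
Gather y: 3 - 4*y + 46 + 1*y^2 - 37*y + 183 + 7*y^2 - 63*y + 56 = 8*y^2 - 104*y + 288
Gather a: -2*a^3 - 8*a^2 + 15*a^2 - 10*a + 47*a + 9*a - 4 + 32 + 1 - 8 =-2*a^3 + 7*a^2 + 46*a + 21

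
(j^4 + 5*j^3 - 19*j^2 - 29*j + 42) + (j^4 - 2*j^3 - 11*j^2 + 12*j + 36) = 2*j^4 + 3*j^3 - 30*j^2 - 17*j + 78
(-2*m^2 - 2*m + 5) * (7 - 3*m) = 6*m^3 - 8*m^2 - 29*m + 35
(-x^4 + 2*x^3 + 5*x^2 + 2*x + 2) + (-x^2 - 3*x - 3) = -x^4 + 2*x^3 + 4*x^2 - x - 1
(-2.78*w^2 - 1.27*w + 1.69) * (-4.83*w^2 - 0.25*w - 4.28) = 13.4274*w^4 + 6.8291*w^3 + 4.0532*w^2 + 5.0131*w - 7.2332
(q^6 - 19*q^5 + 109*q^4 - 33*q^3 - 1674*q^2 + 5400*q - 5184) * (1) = q^6 - 19*q^5 + 109*q^4 - 33*q^3 - 1674*q^2 + 5400*q - 5184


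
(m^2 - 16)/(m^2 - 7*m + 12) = (m + 4)/(m - 3)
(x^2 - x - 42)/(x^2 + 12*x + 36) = (x - 7)/(x + 6)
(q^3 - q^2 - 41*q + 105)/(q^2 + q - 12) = (q^2 + 2*q - 35)/(q + 4)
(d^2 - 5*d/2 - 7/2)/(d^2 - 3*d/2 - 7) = (d + 1)/(d + 2)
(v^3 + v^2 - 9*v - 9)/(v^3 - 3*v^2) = 1 + 4/v + 3/v^2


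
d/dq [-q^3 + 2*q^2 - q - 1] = -3*q^2 + 4*q - 1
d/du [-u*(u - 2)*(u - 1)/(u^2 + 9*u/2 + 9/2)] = 4*(-u^4 - 9*u^3 + 2*u^2 + 27*u - 9)/(4*u^4 + 36*u^3 + 117*u^2 + 162*u + 81)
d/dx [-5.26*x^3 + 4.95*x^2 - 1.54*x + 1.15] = -15.78*x^2 + 9.9*x - 1.54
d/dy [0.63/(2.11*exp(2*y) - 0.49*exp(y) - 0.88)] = (0.3087 - 2.6586*exp(y))*exp(y)/(-2.11*exp(2*y) + 0.49*exp(y) + 0.88)^2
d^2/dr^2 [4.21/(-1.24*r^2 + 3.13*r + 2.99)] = (-12.946592*r^2 + 32.679704*r + 4.21*(2.48*r - 3.13)*(4.96*r - 6.26) + 31.217992)/(-1.24*r^2 + 3.13*r + 2.99)^3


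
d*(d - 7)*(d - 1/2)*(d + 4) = d^4 - 7*d^3/2 - 53*d^2/2 + 14*d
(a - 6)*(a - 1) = a^2 - 7*a + 6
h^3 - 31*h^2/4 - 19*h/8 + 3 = (h - 8)*(h - 1/2)*(h + 3/4)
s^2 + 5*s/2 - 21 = (s - 7/2)*(s + 6)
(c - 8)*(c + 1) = c^2 - 7*c - 8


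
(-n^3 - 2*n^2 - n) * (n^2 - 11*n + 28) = -n^5 + 9*n^4 - 7*n^3 - 45*n^2 - 28*n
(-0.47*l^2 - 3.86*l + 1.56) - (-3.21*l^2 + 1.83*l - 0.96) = 2.74*l^2 - 5.69*l + 2.52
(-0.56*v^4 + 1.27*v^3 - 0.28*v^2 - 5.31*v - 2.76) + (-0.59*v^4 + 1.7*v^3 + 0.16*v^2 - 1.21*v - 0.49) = -1.15*v^4 + 2.97*v^3 - 0.12*v^2 - 6.52*v - 3.25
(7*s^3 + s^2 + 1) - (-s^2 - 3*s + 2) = 7*s^3 + 2*s^2 + 3*s - 1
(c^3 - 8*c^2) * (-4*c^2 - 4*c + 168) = -4*c^5 + 28*c^4 + 200*c^3 - 1344*c^2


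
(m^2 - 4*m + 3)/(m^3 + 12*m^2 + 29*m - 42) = (m - 3)/(m^2 + 13*m + 42)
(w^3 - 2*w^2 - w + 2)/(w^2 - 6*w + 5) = (w^2 - w - 2)/(w - 5)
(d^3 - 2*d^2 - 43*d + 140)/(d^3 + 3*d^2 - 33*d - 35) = (d - 4)/(d + 1)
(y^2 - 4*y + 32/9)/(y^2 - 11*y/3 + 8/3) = (y - 4/3)/(y - 1)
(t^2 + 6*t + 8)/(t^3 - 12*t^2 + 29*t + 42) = (t^2 + 6*t + 8)/(t^3 - 12*t^2 + 29*t + 42)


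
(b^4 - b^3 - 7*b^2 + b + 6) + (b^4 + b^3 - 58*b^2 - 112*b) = 2*b^4 - 65*b^2 - 111*b + 6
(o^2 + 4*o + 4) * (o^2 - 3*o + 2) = o^4 + o^3 - 6*o^2 - 4*o + 8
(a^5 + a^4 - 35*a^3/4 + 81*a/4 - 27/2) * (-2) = -2*a^5 - 2*a^4 + 35*a^3/2 - 81*a/2 + 27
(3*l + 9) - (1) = 3*l + 8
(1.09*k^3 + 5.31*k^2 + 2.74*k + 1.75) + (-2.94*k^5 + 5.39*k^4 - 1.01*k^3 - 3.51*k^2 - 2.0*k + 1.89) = -2.94*k^5 + 5.39*k^4 + 0.0800000000000001*k^3 + 1.8*k^2 + 0.74*k + 3.64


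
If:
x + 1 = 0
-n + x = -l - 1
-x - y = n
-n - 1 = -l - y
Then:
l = 0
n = 0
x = -1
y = 1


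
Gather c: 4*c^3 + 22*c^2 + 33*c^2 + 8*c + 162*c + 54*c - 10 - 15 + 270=4*c^3 + 55*c^2 + 224*c + 245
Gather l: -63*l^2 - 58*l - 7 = -63*l^2 - 58*l - 7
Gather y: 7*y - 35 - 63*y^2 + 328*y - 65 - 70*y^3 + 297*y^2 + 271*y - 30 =-70*y^3 + 234*y^2 + 606*y - 130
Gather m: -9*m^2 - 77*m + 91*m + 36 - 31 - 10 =-9*m^2 + 14*m - 5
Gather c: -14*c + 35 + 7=42 - 14*c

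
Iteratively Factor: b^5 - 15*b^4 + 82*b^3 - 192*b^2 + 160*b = (b)*(b^4 - 15*b^3 + 82*b^2 - 192*b + 160) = b*(b - 4)*(b^3 - 11*b^2 + 38*b - 40) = b*(b - 5)*(b - 4)*(b^2 - 6*b + 8) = b*(b - 5)*(b - 4)*(b - 2)*(b - 4)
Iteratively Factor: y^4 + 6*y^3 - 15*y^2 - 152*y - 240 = (y + 4)*(y^3 + 2*y^2 - 23*y - 60) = (y + 4)^2*(y^2 - 2*y - 15) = (y - 5)*(y + 4)^2*(y + 3)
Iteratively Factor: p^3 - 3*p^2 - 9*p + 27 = (p - 3)*(p^2 - 9) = (p - 3)*(p + 3)*(p - 3)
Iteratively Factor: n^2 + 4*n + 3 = (n + 1)*(n + 3)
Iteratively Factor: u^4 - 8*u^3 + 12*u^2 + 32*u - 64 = (u - 2)*(u^3 - 6*u^2 + 32) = (u - 2)*(u + 2)*(u^2 - 8*u + 16) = (u - 4)*(u - 2)*(u + 2)*(u - 4)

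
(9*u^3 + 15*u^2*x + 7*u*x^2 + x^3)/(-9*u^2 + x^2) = (3*u^2 + 4*u*x + x^2)/(-3*u + x)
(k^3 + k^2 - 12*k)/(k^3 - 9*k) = (k + 4)/(k + 3)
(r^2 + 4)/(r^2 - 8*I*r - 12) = (r + 2*I)/(r - 6*I)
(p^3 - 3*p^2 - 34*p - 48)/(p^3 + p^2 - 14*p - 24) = (p - 8)/(p - 4)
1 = 1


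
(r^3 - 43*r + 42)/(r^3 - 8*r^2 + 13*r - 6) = (r + 7)/(r - 1)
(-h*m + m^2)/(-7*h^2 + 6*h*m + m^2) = m/(7*h + m)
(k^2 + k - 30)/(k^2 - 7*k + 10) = (k + 6)/(k - 2)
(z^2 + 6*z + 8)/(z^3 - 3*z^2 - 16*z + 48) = (z + 2)/(z^2 - 7*z + 12)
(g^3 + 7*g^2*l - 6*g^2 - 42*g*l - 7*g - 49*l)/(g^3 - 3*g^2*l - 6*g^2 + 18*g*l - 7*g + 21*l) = (g + 7*l)/(g - 3*l)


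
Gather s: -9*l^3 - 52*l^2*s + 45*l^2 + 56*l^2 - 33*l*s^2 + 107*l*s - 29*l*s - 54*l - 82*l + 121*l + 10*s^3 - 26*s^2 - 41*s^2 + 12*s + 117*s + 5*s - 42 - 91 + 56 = -9*l^3 + 101*l^2 - 15*l + 10*s^3 + s^2*(-33*l - 67) + s*(-52*l^2 + 78*l + 134) - 77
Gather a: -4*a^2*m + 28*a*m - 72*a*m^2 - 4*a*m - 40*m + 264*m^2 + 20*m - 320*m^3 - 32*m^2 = -4*a^2*m + a*(-72*m^2 + 24*m) - 320*m^3 + 232*m^2 - 20*m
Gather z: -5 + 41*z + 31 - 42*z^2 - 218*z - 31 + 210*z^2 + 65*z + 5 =168*z^2 - 112*z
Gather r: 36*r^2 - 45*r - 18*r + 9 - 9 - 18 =36*r^2 - 63*r - 18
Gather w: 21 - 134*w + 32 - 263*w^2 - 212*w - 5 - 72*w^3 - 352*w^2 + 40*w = -72*w^3 - 615*w^2 - 306*w + 48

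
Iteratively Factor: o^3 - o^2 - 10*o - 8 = (o + 2)*(o^2 - 3*o - 4) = (o - 4)*(o + 2)*(o + 1)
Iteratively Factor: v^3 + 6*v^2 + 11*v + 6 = (v + 3)*(v^2 + 3*v + 2) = (v + 1)*(v + 3)*(v + 2)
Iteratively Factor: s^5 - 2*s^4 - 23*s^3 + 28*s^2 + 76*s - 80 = (s - 5)*(s^4 + 3*s^3 - 8*s^2 - 12*s + 16) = (s - 5)*(s - 2)*(s^3 + 5*s^2 + 2*s - 8) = (s - 5)*(s - 2)*(s - 1)*(s^2 + 6*s + 8) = (s - 5)*(s - 2)*(s - 1)*(s + 2)*(s + 4)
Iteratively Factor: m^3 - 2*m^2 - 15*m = (m + 3)*(m^2 - 5*m) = (m - 5)*(m + 3)*(m)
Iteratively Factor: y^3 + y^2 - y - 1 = (y - 1)*(y^2 + 2*y + 1) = (y - 1)*(y + 1)*(y + 1)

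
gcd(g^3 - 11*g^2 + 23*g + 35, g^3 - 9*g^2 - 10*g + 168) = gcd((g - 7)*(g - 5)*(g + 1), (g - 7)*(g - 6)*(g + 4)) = g - 7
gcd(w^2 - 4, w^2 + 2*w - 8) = w - 2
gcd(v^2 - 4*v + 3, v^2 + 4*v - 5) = v - 1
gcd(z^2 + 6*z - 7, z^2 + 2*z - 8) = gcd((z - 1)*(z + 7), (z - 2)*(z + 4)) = 1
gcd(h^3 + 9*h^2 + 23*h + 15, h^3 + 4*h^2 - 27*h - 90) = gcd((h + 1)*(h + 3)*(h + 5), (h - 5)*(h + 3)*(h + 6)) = h + 3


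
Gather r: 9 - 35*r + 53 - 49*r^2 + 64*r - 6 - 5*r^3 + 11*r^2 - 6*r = -5*r^3 - 38*r^2 + 23*r + 56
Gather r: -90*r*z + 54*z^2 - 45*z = -90*r*z + 54*z^2 - 45*z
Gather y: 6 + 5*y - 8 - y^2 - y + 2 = -y^2 + 4*y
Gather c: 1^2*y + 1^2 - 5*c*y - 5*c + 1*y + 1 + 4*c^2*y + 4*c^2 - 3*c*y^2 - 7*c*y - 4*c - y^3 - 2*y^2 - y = c^2*(4*y + 4) + c*(-3*y^2 - 12*y - 9) - y^3 - 2*y^2 + y + 2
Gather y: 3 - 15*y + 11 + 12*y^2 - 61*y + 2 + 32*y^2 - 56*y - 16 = 44*y^2 - 132*y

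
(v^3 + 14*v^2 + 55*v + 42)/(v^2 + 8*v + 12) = (v^2 + 8*v + 7)/(v + 2)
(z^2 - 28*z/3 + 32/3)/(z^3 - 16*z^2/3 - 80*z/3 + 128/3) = 1/(z + 4)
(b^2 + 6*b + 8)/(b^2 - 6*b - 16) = (b + 4)/(b - 8)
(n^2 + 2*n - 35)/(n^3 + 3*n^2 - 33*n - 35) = 1/(n + 1)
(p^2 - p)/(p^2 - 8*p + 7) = p/(p - 7)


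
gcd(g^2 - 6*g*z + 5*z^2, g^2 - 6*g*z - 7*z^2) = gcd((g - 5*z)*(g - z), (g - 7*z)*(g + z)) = 1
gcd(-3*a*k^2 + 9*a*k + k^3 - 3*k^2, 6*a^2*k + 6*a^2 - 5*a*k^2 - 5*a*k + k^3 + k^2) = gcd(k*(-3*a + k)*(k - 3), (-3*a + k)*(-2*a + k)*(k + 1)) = 3*a - k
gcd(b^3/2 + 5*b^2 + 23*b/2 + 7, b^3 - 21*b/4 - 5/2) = b + 2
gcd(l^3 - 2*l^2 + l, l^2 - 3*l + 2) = l - 1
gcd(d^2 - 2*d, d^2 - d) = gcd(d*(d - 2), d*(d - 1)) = d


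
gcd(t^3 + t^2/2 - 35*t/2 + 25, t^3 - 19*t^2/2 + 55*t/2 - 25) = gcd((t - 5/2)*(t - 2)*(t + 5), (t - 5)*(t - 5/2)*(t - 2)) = t^2 - 9*t/2 + 5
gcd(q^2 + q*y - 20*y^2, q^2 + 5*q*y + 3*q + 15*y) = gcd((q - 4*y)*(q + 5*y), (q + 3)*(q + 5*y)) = q + 5*y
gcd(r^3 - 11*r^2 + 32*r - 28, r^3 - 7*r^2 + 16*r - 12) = r^2 - 4*r + 4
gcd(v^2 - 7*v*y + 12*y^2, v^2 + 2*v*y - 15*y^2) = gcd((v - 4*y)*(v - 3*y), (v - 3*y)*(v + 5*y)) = -v + 3*y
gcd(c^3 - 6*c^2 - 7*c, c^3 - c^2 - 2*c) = c^2 + c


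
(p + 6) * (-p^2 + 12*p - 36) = -p^3 + 6*p^2 + 36*p - 216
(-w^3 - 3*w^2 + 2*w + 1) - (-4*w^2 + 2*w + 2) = -w^3 + w^2 - 1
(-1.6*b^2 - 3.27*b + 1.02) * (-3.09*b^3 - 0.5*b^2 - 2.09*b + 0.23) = 4.944*b^5 + 10.9043*b^4 + 1.8272*b^3 + 5.9563*b^2 - 2.8839*b + 0.2346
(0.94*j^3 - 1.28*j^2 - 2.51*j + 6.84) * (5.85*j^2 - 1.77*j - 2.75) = 5.499*j^5 - 9.1518*j^4 - 15.0029*j^3 + 47.9767*j^2 - 5.2043*j - 18.81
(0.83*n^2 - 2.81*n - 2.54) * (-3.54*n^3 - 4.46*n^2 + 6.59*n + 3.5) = -2.9382*n^5 + 6.2456*n^4 + 26.9939*n^3 - 4.2845*n^2 - 26.5736*n - 8.89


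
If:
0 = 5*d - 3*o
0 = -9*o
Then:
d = 0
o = 0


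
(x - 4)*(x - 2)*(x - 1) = x^3 - 7*x^2 + 14*x - 8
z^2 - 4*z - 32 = (z - 8)*(z + 4)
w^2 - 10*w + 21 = (w - 7)*(w - 3)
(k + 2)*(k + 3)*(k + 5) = k^3 + 10*k^2 + 31*k + 30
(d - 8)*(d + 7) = d^2 - d - 56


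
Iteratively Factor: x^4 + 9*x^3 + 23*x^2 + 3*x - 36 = (x + 4)*(x^3 + 5*x^2 + 3*x - 9) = (x - 1)*(x + 4)*(x^2 + 6*x + 9) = (x - 1)*(x + 3)*(x + 4)*(x + 3)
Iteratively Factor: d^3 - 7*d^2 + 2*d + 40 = (d - 5)*(d^2 - 2*d - 8) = (d - 5)*(d + 2)*(d - 4)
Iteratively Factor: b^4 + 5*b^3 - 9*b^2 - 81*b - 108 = (b + 3)*(b^3 + 2*b^2 - 15*b - 36) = (b + 3)^2*(b^2 - b - 12) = (b - 4)*(b + 3)^2*(b + 3)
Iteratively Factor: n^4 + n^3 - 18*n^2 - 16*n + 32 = (n + 2)*(n^3 - n^2 - 16*n + 16) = (n + 2)*(n + 4)*(n^2 - 5*n + 4) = (n - 1)*(n + 2)*(n + 4)*(n - 4)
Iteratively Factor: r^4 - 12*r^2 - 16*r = (r - 4)*(r^3 + 4*r^2 + 4*r) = (r - 4)*(r + 2)*(r^2 + 2*r) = r*(r - 4)*(r + 2)*(r + 2)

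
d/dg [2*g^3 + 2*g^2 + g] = 6*g^2 + 4*g + 1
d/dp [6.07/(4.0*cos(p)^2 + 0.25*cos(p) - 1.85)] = (48.56*cos(p) + 1.5175)*sin(p)/(4.0*cos(p)^2 + 0.25*cos(p) - 1.85)^2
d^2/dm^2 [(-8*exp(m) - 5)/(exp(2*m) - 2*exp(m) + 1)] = (-8*exp(2*m) - 52*exp(m) - 18)*exp(m)/(exp(4*m) - 4*exp(3*m) + 6*exp(2*m) - 4*exp(m) + 1)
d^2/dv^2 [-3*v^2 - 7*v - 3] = -6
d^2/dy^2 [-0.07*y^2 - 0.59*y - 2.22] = -0.140000000000000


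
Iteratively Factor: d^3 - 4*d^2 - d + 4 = (d - 1)*(d^2 - 3*d - 4) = (d - 1)*(d + 1)*(d - 4)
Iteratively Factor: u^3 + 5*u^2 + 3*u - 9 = (u - 1)*(u^2 + 6*u + 9) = (u - 1)*(u + 3)*(u + 3)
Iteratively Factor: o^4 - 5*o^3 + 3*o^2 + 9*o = (o + 1)*(o^3 - 6*o^2 + 9*o) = (o - 3)*(o + 1)*(o^2 - 3*o) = o*(o - 3)*(o + 1)*(o - 3)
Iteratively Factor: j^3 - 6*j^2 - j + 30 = (j - 5)*(j^2 - j - 6) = (j - 5)*(j + 2)*(j - 3)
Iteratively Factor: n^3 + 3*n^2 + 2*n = (n + 2)*(n^2 + n) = (n + 1)*(n + 2)*(n)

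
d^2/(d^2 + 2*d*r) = d/(d + 2*r)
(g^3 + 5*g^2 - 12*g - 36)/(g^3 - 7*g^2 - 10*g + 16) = (g^2 + 3*g - 18)/(g^2 - 9*g + 8)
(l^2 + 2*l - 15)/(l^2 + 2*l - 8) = (l^2 + 2*l - 15)/(l^2 + 2*l - 8)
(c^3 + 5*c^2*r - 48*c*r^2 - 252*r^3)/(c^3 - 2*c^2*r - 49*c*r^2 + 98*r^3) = (-c^2 - 12*c*r - 36*r^2)/(-c^2 - 5*c*r + 14*r^2)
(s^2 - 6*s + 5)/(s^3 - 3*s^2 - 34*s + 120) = (s - 1)/(s^2 + 2*s - 24)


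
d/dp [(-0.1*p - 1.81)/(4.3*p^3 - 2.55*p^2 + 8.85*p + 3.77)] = (0.86*p^3 + 23.094*p^2 - 9.231*p + 15.6415)/(18.49*p^6 - 21.93*p^5 + 82.6125*p^4 - 12.713*p^3 + 59.0955*p^2 + 66.729*p + 14.2129)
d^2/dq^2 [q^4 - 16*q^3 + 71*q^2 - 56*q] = 12*q^2 - 96*q + 142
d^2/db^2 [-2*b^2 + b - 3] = -4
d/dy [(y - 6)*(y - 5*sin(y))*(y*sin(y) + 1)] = (6 - y)*(y*sin(y) + 1)*(5*cos(y) - 1) + (y - 6)*(y - 5*sin(y))*(y*cos(y) + sin(y)) + (y - 5*sin(y))*(y*sin(y) + 1)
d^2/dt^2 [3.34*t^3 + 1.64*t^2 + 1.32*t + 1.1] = 20.04*t + 3.28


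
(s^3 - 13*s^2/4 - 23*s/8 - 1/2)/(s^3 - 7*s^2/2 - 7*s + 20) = (8*s^2 + 6*s + 1)/(4*(2*s^2 + s - 10))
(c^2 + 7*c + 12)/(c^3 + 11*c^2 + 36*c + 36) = (c + 4)/(c^2 + 8*c + 12)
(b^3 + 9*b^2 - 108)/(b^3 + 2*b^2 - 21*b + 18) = (b + 6)/(b - 1)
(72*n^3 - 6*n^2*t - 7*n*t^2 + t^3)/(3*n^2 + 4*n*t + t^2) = (24*n^2 - 10*n*t + t^2)/(n + t)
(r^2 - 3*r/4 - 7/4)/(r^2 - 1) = (r - 7/4)/(r - 1)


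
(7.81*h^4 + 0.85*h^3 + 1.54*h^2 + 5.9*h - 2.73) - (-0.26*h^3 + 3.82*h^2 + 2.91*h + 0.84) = 7.81*h^4 + 1.11*h^3 - 2.28*h^2 + 2.99*h - 3.57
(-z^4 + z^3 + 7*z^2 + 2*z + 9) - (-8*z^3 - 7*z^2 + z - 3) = -z^4 + 9*z^3 + 14*z^2 + z + 12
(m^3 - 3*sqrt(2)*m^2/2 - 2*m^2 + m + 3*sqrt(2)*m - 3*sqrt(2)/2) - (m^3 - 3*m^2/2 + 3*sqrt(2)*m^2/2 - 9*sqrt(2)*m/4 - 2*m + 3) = -3*sqrt(2)*m^2 - m^2/2 + 3*m + 21*sqrt(2)*m/4 - 3 - 3*sqrt(2)/2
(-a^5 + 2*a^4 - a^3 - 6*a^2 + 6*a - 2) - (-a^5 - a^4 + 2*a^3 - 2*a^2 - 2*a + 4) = 3*a^4 - 3*a^3 - 4*a^2 + 8*a - 6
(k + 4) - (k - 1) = 5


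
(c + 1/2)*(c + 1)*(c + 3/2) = c^3 + 3*c^2 + 11*c/4 + 3/4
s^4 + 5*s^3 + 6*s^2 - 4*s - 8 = (s - 1)*(s + 2)^3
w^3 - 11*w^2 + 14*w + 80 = (w - 8)*(w - 5)*(w + 2)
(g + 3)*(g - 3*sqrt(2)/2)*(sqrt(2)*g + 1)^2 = 2*g^4 - sqrt(2)*g^3 + 6*g^3 - 5*g^2 - 3*sqrt(2)*g^2 - 15*g - 3*sqrt(2)*g/2 - 9*sqrt(2)/2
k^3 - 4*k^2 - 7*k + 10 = (k - 5)*(k - 1)*(k + 2)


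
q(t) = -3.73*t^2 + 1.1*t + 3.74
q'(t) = 1.1 - 7.46*t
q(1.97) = -8.57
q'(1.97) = -13.60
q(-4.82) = -88.22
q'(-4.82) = 37.06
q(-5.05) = -96.94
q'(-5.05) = 38.77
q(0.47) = 3.43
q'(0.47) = -2.41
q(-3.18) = -37.48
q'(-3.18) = 24.82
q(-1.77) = -9.89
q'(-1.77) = 14.30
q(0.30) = 3.73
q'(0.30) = -1.14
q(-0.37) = 2.82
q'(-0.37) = 3.86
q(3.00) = -26.53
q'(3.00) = -21.28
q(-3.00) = -33.13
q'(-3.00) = 23.48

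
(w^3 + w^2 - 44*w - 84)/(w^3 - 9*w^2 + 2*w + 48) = (w^2 - w - 42)/(w^2 - 11*w + 24)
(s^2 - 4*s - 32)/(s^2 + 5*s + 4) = (s - 8)/(s + 1)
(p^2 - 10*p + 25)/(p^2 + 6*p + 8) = (p^2 - 10*p + 25)/(p^2 + 6*p + 8)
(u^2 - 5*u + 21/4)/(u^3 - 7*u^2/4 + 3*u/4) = (4*u^2 - 20*u + 21)/(u*(4*u^2 - 7*u + 3))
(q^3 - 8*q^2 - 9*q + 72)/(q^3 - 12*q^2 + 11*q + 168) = (q - 3)/(q - 7)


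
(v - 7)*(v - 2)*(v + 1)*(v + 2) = v^4 - 6*v^3 - 11*v^2 + 24*v + 28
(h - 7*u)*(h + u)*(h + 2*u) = h^3 - 4*h^2*u - 19*h*u^2 - 14*u^3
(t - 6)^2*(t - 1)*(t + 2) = t^4 - 11*t^3 + 22*t^2 + 60*t - 72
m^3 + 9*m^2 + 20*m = m*(m + 4)*(m + 5)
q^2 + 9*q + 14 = (q + 2)*(q + 7)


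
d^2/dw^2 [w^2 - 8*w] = 2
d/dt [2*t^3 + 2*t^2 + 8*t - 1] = 6*t^2 + 4*t + 8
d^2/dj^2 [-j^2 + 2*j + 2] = -2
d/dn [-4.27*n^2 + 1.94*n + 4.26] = 1.94 - 8.54*n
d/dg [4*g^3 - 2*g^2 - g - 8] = 12*g^2 - 4*g - 1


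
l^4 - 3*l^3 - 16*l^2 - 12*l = l*(l - 6)*(l + 1)*(l + 2)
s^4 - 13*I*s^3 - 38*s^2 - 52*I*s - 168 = (s - 7*I)*(s - 6*I)*(s - 2*I)*(s + 2*I)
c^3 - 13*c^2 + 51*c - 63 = (c - 7)*(c - 3)^2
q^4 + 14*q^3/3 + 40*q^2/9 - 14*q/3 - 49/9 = (q - 1)*(q + 1)*(q + 7/3)^2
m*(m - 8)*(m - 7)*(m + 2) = m^4 - 13*m^3 + 26*m^2 + 112*m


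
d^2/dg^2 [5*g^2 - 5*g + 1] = 10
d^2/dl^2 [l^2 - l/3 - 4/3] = 2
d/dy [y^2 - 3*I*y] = 2*y - 3*I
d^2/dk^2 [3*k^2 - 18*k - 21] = 6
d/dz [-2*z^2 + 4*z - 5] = 4 - 4*z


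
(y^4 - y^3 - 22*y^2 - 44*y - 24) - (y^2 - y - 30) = y^4 - y^3 - 23*y^2 - 43*y + 6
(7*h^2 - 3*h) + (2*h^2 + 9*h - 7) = 9*h^2 + 6*h - 7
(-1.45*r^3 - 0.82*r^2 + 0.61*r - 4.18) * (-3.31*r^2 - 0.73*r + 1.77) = 4.7995*r^5 + 3.7727*r^4 - 3.987*r^3 + 11.9391*r^2 + 4.1311*r - 7.3986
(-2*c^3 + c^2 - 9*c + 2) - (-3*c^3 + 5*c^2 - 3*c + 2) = c^3 - 4*c^2 - 6*c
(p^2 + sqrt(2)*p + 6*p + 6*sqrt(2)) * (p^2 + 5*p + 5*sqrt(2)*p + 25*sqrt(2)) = p^4 + 6*sqrt(2)*p^3 + 11*p^3 + 40*p^2 + 66*sqrt(2)*p^2 + 110*p + 180*sqrt(2)*p + 300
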